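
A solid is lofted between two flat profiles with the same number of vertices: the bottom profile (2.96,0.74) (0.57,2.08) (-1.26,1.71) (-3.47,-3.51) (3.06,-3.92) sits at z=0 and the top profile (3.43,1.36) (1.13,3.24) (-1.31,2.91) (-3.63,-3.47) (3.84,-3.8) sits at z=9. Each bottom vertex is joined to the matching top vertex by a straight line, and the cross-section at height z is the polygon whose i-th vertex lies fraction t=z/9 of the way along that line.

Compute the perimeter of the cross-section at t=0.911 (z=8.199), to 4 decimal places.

Cross-section at t=0.911: each vertex is (1-t)·p0[i] + t·p1[i].
  v1: (1-0.911)·(2.96,0.74) + 0.911·(3.43,1.36) = (3.3882,1.3048)
  v2: (1-0.911)·(0.57,2.08) + 0.911·(1.13,3.24) = (1.0802,3.1368)
  v3: (1-0.911)·(-1.26,1.71) + 0.911·(-1.31,2.91) = (-1.3055,2.8032)
  v4: (1-0.911)·(-3.47,-3.51) + 0.911·(-3.63,-3.47) = (-3.6158,-3.4736)
  v5: (1-0.911)·(3.06,-3.92) + 0.911·(3.84,-3.8) = (3.7706,-3.8107)
Perimeter = Σ |v_{i+1} − v_i|:
  edge 1→2: √(-2.3080² + 1.8319²) = 2.9467 (running 2.9467)
  edge 2→3: √(-2.3857² + -0.3336²) = 2.4089 (running 5.3556)
  edge 3→4: √(-2.3102² + -6.2768²) = 6.6884 (running 12.0440)
  edge 4→5: √(7.3863² + -0.3371²) = 7.3940 (running 19.4380)
  edge 5→1: √(-0.3824² + 5.1155²) = 5.1298 (running 24.5678)
Perimeter = 24.5678

Perimeter at t=0.911: 24.5678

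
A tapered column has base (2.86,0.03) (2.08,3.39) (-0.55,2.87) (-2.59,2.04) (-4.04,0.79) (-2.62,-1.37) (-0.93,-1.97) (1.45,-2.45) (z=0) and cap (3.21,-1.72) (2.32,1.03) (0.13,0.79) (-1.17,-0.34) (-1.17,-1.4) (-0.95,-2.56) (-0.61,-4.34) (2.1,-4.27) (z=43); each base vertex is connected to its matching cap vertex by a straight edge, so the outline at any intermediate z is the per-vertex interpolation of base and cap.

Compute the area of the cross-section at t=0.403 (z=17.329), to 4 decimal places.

Cross-section at t=0.403: each vertex is (1-t)·p0[i] + t·p1[i].
  v1: (1-0.403)·(2.86,0.03) + 0.403·(3.21,-1.72) = (3.0011,-0.6753)
  v2: (1-0.403)·(2.08,3.39) + 0.403·(2.32,1.03) = (2.1767,2.4389)
  v3: (1-0.403)·(-0.55,2.87) + 0.403·(0.13,0.79) = (-0.2760,2.0318)
  v4: (1-0.403)·(-2.59,2.04) + 0.403·(-1.17,-0.34) = (-2.0177,1.0809)
  v5: (1-0.403)·(-4.04,0.79) + 0.403·(-1.17,-1.4) = (-2.8834,-0.0926)
  v6: (1-0.403)·(-2.62,-1.37) + 0.403·(-0.95,-2.56) = (-1.9470,-1.8496)
  v7: (1-0.403)·(-0.93,-1.97) + 0.403·(-0.61,-4.34) = (-0.8010,-2.9251)
  v8: (1-0.403)·(1.45,-2.45) + 0.403·(2.1,-4.27) = (1.7119,-3.1835)
Shoelace sum Σ(x_i·y_{i+1} − x_{i+1}·y_i):
  i=1: 3.0011·2.4389 − 2.1767·-0.6753 = +8.7892 (running +8.7892)
  i=2: 2.1767·2.0318 − -0.2760·2.4389 = +5.0956 (running +13.8848)
  i=3: -0.2760·1.0809 − -2.0177·2.0318 = +3.8013 (running +17.6861)
  i=4: -2.0177·-0.0926 − -2.8834·1.0809 = +3.3033 (running +20.9894)
  i=5: -2.8834·-1.8496 − -1.9470·-0.0926 = +5.1528 (running +26.1422)
  i=6: -1.9470·-2.9251 − -0.8010·-1.8496 = +4.2136 (running +30.3558)
  i=7: -0.8010·-3.1835 − 1.7119·-2.9251 = +7.5577 (running +37.9135)
  i=8: 1.7119·-0.6753 − 3.0011·-3.1835 = +8.3977 (running +46.3112)
Area = |Σ|/2 = |46.3112|/2 = 23.1556

Area at t=0.403: 23.1556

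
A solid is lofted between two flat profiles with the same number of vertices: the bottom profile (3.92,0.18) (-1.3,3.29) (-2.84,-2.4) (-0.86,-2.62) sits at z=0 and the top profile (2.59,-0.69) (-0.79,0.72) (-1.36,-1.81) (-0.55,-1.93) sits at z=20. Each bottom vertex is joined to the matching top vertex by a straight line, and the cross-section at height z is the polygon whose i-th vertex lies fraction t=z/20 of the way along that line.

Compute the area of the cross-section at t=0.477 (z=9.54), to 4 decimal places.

Area at t=0.477: 12.1257

Cross-section at t=0.477: each vertex is (1-t)·p0[i] + t·p1[i].
  v1: (1-0.477)·(3.92,0.18) + 0.477·(2.59,-0.69) = (3.2856,-0.2350)
  v2: (1-0.477)·(-1.3,3.29) + 0.477·(-0.79,0.72) = (-1.0567,2.0641)
  v3: (1-0.477)·(-2.84,-2.4) + 0.477·(-1.36,-1.81) = (-2.1340,-2.1186)
  v4: (1-0.477)·(-0.86,-2.62) + 0.477·(-0.55,-1.93) = (-0.7121,-2.2909)
Shoelace sum Σ(x_i·y_{i+1} − x_{i+1}·y_i):
  i=1: 3.2856·2.0641 − -1.0567·-0.2350 = +6.5335 (running +6.5335)
  i=2: -1.0567·-2.1186 − -2.1340·2.0641 = +6.6436 (running +13.1771)
  i=3: -2.1340·-2.2909 − -0.7121·-2.1186 = +3.3801 (running +16.5573)
  i=4: -0.7121·-0.2350 − 3.2856·-2.2909 = +7.6942 (running +24.2515)
Area = |Σ|/2 = |24.2515|/2 = 12.1257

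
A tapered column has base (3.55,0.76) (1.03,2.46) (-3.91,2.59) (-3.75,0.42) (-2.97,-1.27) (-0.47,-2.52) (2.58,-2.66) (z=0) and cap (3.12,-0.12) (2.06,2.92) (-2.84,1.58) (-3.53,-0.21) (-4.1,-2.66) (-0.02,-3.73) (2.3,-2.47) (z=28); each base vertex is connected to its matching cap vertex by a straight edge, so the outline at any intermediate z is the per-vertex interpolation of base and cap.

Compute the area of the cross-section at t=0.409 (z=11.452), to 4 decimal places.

Area at t=0.409: 31.5460

Cross-section at t=0.409: each vertex is (1-t)·p0[i] + t·p1[i].
  v1: (1-0.409)·(3.55,0.76) + 0.409·(3.12,-0.12) = (3.3741,0.4001)
  v2: (1-0.409)·(1.03,2.46) + 0.409·(2.06,2.92) = (1.4513,2.6481)
  v3: (1-0.409)·(-3.91,2.59) + 0.409·(-2.84,1.58) = (-3.4724,2.1769)
  v4: (1-0.409)·(-3.75,0.42) + 0.409·(-3.53,-0.21) = (-3.6600,0.1623)
  v5: (1-0.409)·(-2.97,-1.27) + 0.409·(-4.1,-2.66) = (-3.4322,-1.8385)
  v6: (1-0.409)·(-0.47,-2.52) + 0.409·(-0.02,-3.73) = (-0.2859,-3.0149)
  v7: (1-0.409)·(2.58,-2.66) + 0.409·(2.3,-2.47) = (2.4655,-2.5823)
Shoelace sum Σ(x_i·y_{i+1} − x_{i+1}·y_i):
  i=1: 3.3741·2.6481 − 1.4513·0.4001 = +8.3545 (running +8.3545)
  i=2: 1.4513·2.1769 − -3.4724·2.6481 = +12.3546 (running +20.7092)
  i=3: -3.4724·0.1623 − -3.6600·2.1769 = +7.4039 (running +28.1130)
  i=4: -3.6600·-1.8385 − -3.4322·0.1623 = +7.2861 (running +35.3991)
  i=5: -3.4322·-3.0149 − -0.2859·-1.8385 = +9.8219 (running +45.2210)
  i=6: -0.2859·-2.5823 − 2.4655·-3.0149 = +8.1716 (running +53.3926)
  i=7: 2.4655·0.4001 − 3.3741·-2.5823 = +9.6994 (running +63.0920)
Area = |Σ|/2 = |63.0920|/2 = 31.5460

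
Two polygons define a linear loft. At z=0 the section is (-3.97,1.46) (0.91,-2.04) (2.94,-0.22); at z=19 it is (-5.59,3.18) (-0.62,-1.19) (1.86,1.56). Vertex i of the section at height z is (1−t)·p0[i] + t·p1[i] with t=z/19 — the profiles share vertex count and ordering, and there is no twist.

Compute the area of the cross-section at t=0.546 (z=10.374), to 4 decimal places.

Cross-section at t=0.546: each vertex is (1-t)·p0[i] + t·p1[i].
  v1: (1-0.546)·(-3.97,1.46) + 0.546·(-5.59,3.18) = (-4.8545,2.3991)
  v2: (1-0.546)·(0.91,-2.04) + 0.546·(-0.62,-1.19) = (0.0746,-1.5759)
  v3: (1-0.546)·(2.94,-0.22) + 0.546·(1.86,1.56) = (2.3503,0.7519)
Shoelace sum Σ(x_i·y_{i+1} − x_{i+1}·y_i):
  i=1: -4.8545·-1.5759 − 0.0746·2.3991 = +7.4712 (running +7.4712)
  i=2: 0.0746·0.7519 − 2.3503·-1.5759 = +3.7600 (running +11.2312)
  i=3: 2.3503·2.3991 − -4.8545·0.7519 = +9.2887 (running +20.5199)
Area = |Σ|/2 = |20.5199|/2 = 10.2600

Area at t=0.546: 10.2600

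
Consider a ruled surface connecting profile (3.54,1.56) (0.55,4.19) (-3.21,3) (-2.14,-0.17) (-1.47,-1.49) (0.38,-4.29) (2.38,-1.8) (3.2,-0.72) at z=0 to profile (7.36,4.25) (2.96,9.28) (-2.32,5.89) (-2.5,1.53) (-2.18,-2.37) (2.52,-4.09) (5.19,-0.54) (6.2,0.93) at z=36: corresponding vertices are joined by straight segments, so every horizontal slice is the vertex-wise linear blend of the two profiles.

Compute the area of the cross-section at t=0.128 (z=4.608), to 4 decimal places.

Area at t=0.128: 39.1108

Cross-section at t=0.128: each vertex is (1-t)·p0[i] + t·p1[i].
  v1: (1-0.128)·(3.54,1.56) + 0.128·(7.36,4.25) = (4.0290,1.9043)
  v2: (1-0.128)·(0.55,4.19) + 0.128·(2.96,9.28) = (0.8585,4.8415)
  v3: (1-0.128)·(-3.21,3) + 0.128·(-2.32,5.89) = (-3.0961,3.3699)
  v4: (1-0.128)·(-2.14,-0.17) + 0.128·(-2.5,1.53) = (-2.1861,0.0476)
  v5: (1-0.128)·(-1.47,-1.49) + 0.128·(-2.18,-2.37) = (-1.5609,-1.6026)
  v6: (1-0.128)·(0.38,-4.29) + 0.128·(2.52,-4.09) = (0.6539,-4.2644)
  v7: (1-0.128)·(2.38,-1.8) + 0.128·(5.19,-0.54) = (2.7397,-1.6387)
  v8: (1-0.128)·(3.2,-0.72) + 0.128·(6.2,0.93) = (3.5840,-0.5088)
Shoelace sum Σ(x_i·y_{i+1} − x_{i+1}·y_i):
  i=1: 4.0290·4.8415 − 0.8585·1.9043 = +17.8715 (running +17.8715)
  i=2: 0.8585·3.3699 − -3.0961·4.8415 = +17.8827 (running +35.7542)
  i=3: -3.0961·0.0476 − -2.1861·3.3699 = +7.2195 (running +42.9738)
  i=4: -2.1861·-1.6026 − -1.5609·0.0476 = +3.5778 (running +46.5516)
  i=5: -1.5609·-4.2644 − 0.6539·-1.6026 = +7.7042 (running +54.2558)
  i=6: 0.6539·-1.6387 − 2.7397·-4.2644 = +10.6115 (running +64.8673)
  i=7: 2.7397·-0.5088 − 3.5840·-1.6387 = +4.4792 (running +69.3465)
  i=8: 3.5840·1.9043 − 4.0290·-0.5088 = +8.8750 (running +78.2215)
Area = |Σ|/2 = |78.2215|/2 = 39.1108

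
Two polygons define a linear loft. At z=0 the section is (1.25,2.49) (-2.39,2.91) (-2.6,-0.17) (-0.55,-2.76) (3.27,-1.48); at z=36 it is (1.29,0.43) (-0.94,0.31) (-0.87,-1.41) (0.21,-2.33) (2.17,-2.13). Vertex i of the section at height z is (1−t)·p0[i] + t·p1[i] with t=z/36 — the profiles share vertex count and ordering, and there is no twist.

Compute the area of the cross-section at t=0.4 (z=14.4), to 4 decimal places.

Area at t=0.4: 14.8000

Cross-section at t=0.4: each vertex is (1-t)·p0[i] + t·p1[i].
  v1: (1-0.4)·(1.25,2.49) + 0.4·(1.29,0.43) = (1.2660,1.6660)
  v2: (1-0.4)·(-2.39,2.91) + 0.4·(-0.94,0.31) = (-1.8100,1.8700)
  v3: (1-0.4)·(-2.6,-0.17) + 0.4·(-0.87,-1.41) = (-1.9080,-0.6660)
  v4: (1-0.4)·(-0.55,-2.76) + 0.4·(0.21,-2.33) = (-0.2460,-2.5880)
  v5: (1-0.4)·(3.27,-1.48) + 0.4·(2.17,-2.13) = (2.8300,-1.7400)
Shoelace sum Σ(x_i·y_{i+1} − x_{i+1}·y_i):
  i=1: 1.2660·1.8700 − -1.8100·1.6660 = +5.3829 (running +5.3829)
  i=2: -1.8100·-0.6660 − -1.9080·1.8700 = +4.7734 (running +10.1563)
  i=3: -1.9080·-2.5880 − -0.2460·-0.6660 = +4.7741 (running +14.9304)
  i=4: -0.2460·-1.7400 − 2.8300·-2.5880 = +7.7521 (running +22.6824)
  i=5: 2.8300·1.6660 − 1.2660·-1.7400 = +6.9176 (running +29.6001)
Area = |Σ|/2 = |29.6001|/2 = 14.8000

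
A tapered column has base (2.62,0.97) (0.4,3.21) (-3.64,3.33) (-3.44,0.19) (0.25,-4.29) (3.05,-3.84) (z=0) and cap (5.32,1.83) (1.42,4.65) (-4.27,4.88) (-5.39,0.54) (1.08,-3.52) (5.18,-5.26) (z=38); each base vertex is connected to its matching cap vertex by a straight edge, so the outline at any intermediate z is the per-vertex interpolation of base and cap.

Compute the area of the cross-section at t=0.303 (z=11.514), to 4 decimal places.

Area at t=0.303: 45.3952

Cross-section at t=0.303: each vertex is (1-t)·p0[i] + t·p1[i].
  v1: (1-0.303)·(2.62,0.97) + 0.303·(5.32,1.83) = (3.4381,1.2306)
  v2: (1-0.303)·(0.4,3.21) + 0.303·(1.42,4.65) = (0.7091,3.6463)
  v3: (1-0.303)·(-3.64,3.33) + 0.303·(-4.27,4.88) = (-3.8309,3.7997)
  v4: (1-0.303)·(-3.44,0.19) + 0.303·(-5.39,0.54) = (-4.0309,0.2961)
  v5: (1-0.303)·(0.25,-4.29) + 0.303·(1.08,-3.52) = (0.5015,-4.0567)
  v6: (1-0.303)·(3.05,-3.84) + 0.303·(5.18,-5.26) = (3.6954,-4.2703)
Shoelace sum Σ(x_i·y_{i+1} − x_{i+1}·y_i):
  i=1: 3.4381·3.6463 − 0.7091·1.2306 = +11.6639 (running +11.6639)
  i=2: 0.7091·3.7997 − -3.8309·3.6463 = +16.6628 (running +28.3267)
  i=3: -3.8309·0.2961 − -4.0309·3.7997 = +14.1817 (running +42.5084)
  i=4: -4.0309·-4.0567 − 0.5015·0.2961 = +16.2034 (running +58.7118)
  i=5: 0.5015·-4.2703 − 3.6954·-4.0567 = +12.8496 (running +71.5614)
  i=6: 3.6954·1.2306 − 3.4381·-4.2703 = +19.2291 (running +90.7904)
Area = |Σ|/2 = |90.7904|/2 = 45.3952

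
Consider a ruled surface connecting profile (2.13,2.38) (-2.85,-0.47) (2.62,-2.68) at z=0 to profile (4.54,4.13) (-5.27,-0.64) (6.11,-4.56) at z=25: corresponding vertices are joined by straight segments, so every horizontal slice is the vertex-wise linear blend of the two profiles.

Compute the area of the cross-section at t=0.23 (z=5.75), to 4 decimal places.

Cross-section at t=0.23: each vertex is (1-t)·p0[i] + t·p1[i].
  v1: (1-0.23)·(2.13,2.38) + 0.23·(4.54,4.13) = (2.6843,2.7825)
  v2: (1-0.23)·(-2.85,-0.47) + 0.23·(-5.27,-0.64) = (-3.4066,-0.5091)
  v3: (1-0.23)·(2.62,-2.68) + 0.23·(6.11,-4.56) = (3.4227,-3.1124)
Shoelace sum Σ(x_i·y_{i+1} − x_{i+1}·y_i):
  i=1: 2.6843·-0.5091 − -3.4066·2.7825 = +8.1123 (running +8.1123)
  i=2: -3.4066·-3.1124 − 3.4227·-0.5091 = +12.3452 (running +20.4575)
  i=3: 3.4227·2.7825 − 2.6843·-3.1124 = +17.8783 (running +38.3358)
Area = |Σ|/2 = |38.3358|/2 = 19.1679

Area at t=0.23: 19.1679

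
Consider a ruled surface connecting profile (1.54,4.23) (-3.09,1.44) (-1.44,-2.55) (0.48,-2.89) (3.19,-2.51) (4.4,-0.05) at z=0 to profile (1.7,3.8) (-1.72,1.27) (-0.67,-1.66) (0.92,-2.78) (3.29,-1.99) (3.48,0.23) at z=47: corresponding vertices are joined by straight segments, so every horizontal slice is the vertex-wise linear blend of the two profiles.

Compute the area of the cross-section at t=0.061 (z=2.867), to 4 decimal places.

Area at t=0.061: 33.2805

Cross-section at t=0.061: each vertex is (1-t)·p0[i] + t·p1[i].
  v1: (1-0.061)·(1.54,4.23) + 0.061·(1.7,3.8) = (1.5498,4.2038)
  v2: (1-0.061)·(-3.09,1.44) + 0.061·(-1.72,1.27) = (-3.0064,1.4296)
  v3: (1-0.061)·(-1.44,-2.55) + 0.061·(-0.67,-1.66) = (-1.3930,-2.4957)
  v4: (1-0.061)·(0.48,-2.89) + 0.061·(0.92,-2.78) = (0.5068,-2.8833)
  v5: (1-0.061)·(3.19,-2.51) + 0.061·(3.29,-1.99) = (3.1961,-2.4783)
  v6: (1-0.061)·(4.4,-0.05) + 0.061·(3.48,0.23) = (4.3439,-0.0329)
Shoelace sum Σ(x_i·y_{i+1} − x_{i+1}·y_i):
  i=1: 1.5498·1.4296 − -3.0064·4.2038 = +14.8539 (running +14.8539)
  i=2: -3.0064·-2.4957 − -1.3930·1.4296 = +9.4947 (running +24.3486)
  i=3: -1.3930·-2.8833 − 0.5068·-2.4957 = +5.2814 (running +29.6301)
  i=4: 0.5068·-2.4783 − 3.1961·-2.8833 = +7.9592 (running +37.5892)
  i=5: 3.1961·-0.0329 − 4.3439·-2.4783 = +10.6601 (running +48.2494)
  i=6: 4.3439·4.2038 − 1.5498·-0.0329 = +18.3117 (running +66.5611)
Area = |Σ|/2 = |66.5611|/2 = 33.2805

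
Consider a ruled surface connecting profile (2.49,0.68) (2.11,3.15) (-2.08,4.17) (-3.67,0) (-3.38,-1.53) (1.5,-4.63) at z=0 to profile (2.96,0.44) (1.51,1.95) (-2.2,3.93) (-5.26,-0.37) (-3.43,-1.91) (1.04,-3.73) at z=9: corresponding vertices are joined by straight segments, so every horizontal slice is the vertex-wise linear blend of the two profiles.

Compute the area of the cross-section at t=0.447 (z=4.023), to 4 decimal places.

Cross-section at t=0.447: each vertex is (1-t)·p0[i] + t·p1[i].
  v1: (1-0.447)·(2.49,0.68) + 0.447·(2.96,0.44) = (2.7001,0.5727)
  v2: (1-0.447)·(2.11,3.15) + 0.447·(1.51,1.95) = (1.8418,2.6136)
  v3: (1-0.447)·(-2.08,4.17) + 0.447·(-2.2,3.93) = (-2.1336,4.0627)
  v4: (1-0.447)·(-3.67,0) + 0.447·(-5.26,-0.37) = (-4.3807,-0.1654)
  v5: (1-0.447)·(-3.38,-1.53) + 0.447·(-3.43,-1.91) = (-3.4024,-1.6999)
  v6: (1-0.447)·(1.5,-4.63) + 0.447·(1.04,-3.73) = (1.2944,-4.2277)
Shoelace sum Σ(x_i·y_{i+1} − x_{i+1}·y_i):
  i=1: 2.7001·2.6136 − 1.8418·0.5727 = +6.0021 (running +6.0021)
  i=2: 1.8418·4.0627 − -2.1336·2.6136 = +13.0592 (running +19.0613)
  i=3: -2.1336·-0.1654 − -4.3807·4.0627 = +18.1506 (running +37.2119)
  i=4: -4.3807·-1.6999 − -3.4024·-0.1654 = +6.8839 (running +44.0958)
  i=5: -3.4024·-4.2277 − 1.2944·-1.6999 = +16.5844 (running +60.6802)
  i=6: 1.2944·0.5727 − 2.7001·-4.2277 = +12.1565 (running +72.8367)
Area = |Σ|/2 = |72.8367|/2 = 36.4183

Area at t=0.447: 36.4183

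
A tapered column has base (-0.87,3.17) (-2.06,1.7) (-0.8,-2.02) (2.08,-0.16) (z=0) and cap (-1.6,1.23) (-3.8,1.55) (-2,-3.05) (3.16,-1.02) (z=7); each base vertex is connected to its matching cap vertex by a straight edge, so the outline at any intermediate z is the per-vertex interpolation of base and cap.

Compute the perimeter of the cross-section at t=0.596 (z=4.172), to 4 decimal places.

Perimeter at t=0.596: 15.8793

Cross-section at t=0.596: each vertex is (1-t)·p0[i] + t·p1[i].
  v1: (1-0.596)·(-0.87,3.17) + 0.596·(-1.6,1.23) = (-1.3051,2.0138)
  v2: (1-0.596)·(-2.06,1.7) + 0.596·(-3.8,1.55) = (-3.0970,1.6106)
  v3: (1-0.596)·(-0.8,-2.02) + 0.596·(-2,-3.05) = (-1.5152,-2.6339)
  v4: (1-0.596)·(2.08,-0.16) + 0.596·(3.16,-1.02) = (2.7237,-0.6726)
Perimeter = Σ |v_{i+1} − v_i|:
  edge 1→2: √(-1.7920² + -0.4032²) = 1.8368 (running 1.8368)
  edge 2→3: √(1.5818² + -4.2445²) = 4.5297 (running 6.3664)
  edge 3→4: √(4.2389² + 1.9613²) = 4.6706 (running 11.0371)
  edge 4→1: √(-4.0288² + 2.6863²) = 4.8422 (running 15.8793)
Perimeter = 15.8793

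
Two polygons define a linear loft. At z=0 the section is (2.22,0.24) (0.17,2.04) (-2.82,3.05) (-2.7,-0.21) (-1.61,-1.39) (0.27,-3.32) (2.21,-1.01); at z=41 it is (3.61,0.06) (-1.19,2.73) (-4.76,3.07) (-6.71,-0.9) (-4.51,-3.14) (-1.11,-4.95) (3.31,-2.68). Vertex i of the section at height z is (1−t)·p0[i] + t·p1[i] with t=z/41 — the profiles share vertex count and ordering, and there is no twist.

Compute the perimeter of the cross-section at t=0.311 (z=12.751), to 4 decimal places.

Perimeter at t=0.311: 20.7304

Cross-section at t=0.311: each vertex is (1-t)·p0[i] + t·p1[i].
  v1: (1-0.311)·(2.22,0.24) + 0.311·(3.61,0.06) = (2.6523,0.1840)
  v2: (1-0.311)·(0.17,2.04) + 0.311·(-1.19,2.73) = (-0.2530,2.2546)
  v3: (1-0.311)·(-2.82,3.05) + 0.311·(-4.76,3.07) = (-3.4233,3.0562)
  v4: (1-0.311)·(-2.7,-0.21) + 0.311·(-6.71,-0.9) = (-3.9471,-0.4246)
  v5: (1-0.311)·(-1.61,-1.39) + 0.311·(-4.51,-3.14) = (-2.5119,-1.9343)
  v6: (1-0.311)·(0.27,-3.32) + 0.311·(-1.11,-4.95) = (-0.1592,-3.8269)
  v7: (1-0.311)·(2.21,-1.01) + 0.311·(3.31,-2.68) = (2.5521,-1.5294)
Perimeter = Σ |v_{i+1} − v_i|:
  edge 1→2: √(-2.9052² + 2.0706²) = 3.5676 (running 3.5676)
  edge 2→3: √(-3.1704² + 0.8016²) = 3.2702 (running 6.8378)
  edge 3→4: √(-0.5238² + -3.4808²) = 3.5200 (running 10.3577)
  edge 4→5: √(1.4352² + -1.5097²) = 2.0830 (running 12.4408)
  edge 5→6: √(2.3527² + -1.8927²) = 3.0195 (running 15.4603)
  edge 6→7: √(2.7113² + 2.2976²) = 3.5538 (running 19.0141)
  edge 7→1: √(0.1002² + 1.7134²) = 1.7163 (running 20.7304)
Perimeter = 20.7304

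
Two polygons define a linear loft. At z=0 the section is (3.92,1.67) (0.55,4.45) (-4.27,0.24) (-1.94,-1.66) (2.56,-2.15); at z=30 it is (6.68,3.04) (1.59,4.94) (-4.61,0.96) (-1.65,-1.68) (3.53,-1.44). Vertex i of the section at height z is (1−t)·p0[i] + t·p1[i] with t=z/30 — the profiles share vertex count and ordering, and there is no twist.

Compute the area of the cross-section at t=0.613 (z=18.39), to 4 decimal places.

Area at t=0.613: 40.1444

Cross-section at t=0.613: each vertex is (1-t)·p0[i] + t·p1[i].
  v1: (1-0.613)·(3.92,1.67) + 0.613·(6.68,3.04) = (5.6119,2.5098)
  v2: (1-0.613)·(0.55,4.45) + 0.613·(1.59,4.94) = (1.1875,4.7504)
  v3: (1-0.613)·(-4.27,0.24) + 0.613·(-4.61,0.96) = (-4.4784,0.6814)
  v4: (1-0.613)·(-1.94,-1.66) + 0.613·(-1.65,-1.68) = (-1.7622,-1.6723)
  v5: (1-0.613)·(2.56,-2.15) + 0.613·(3.53,-1.44) = (3.1546,-1.7148)
Shoelace sum Σ(x_i·y_{i+1} − x_{i+1}·y_i):
  i=1: 5.6119·4.7504 − 1.1875·2.5098 = +23.6781 (running +23.6781)
  i=2: 1.1875·0.6814 − -4.4784·4.7504 = +22.0833 (running +45.7613)
  i=3: -4.4784·-1.6723 − -1.7622·0.6814 = +8.6898 (running +54.4511)
  i=4: -1.7622·-1.7148 − 3.1546·-1.6723 = +8.2971 (running +62.7483)
  i=5: 3.1546·2.5098 − 5.6119·-1.7148 = +17.5406 (running +80.2888)
Area = |Σ|/2 = |80.2888|/2 = 40.1444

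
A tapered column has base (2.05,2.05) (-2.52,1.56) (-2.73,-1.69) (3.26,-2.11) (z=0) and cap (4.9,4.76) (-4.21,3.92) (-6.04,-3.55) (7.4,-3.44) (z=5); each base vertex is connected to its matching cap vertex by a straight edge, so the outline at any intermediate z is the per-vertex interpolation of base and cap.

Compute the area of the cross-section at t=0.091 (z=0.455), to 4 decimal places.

Area at t=0.091: 23.8095

Cross-section at t=0.091: each vertex is (1-t)·p0[i] + t·p1[i].
  v1: (1-0.091)·(2.05,2.05) + 0.091·(4.9,4.76) = (2.3093,2.2966)
  v2: (1-0.091)·(-2.52,1.56) + 0.091·(-4.21,3.92) = (-2.6738,1.7748)
  v3: (1-0.091)·(-2.73,-1.69) + 0.091·(-6.04,-3.55) = (-3.0312,-1.8593)
  v4: (1-0.091)·(3.26,-2.11) + 0.091·(7.4,-3.44) = (3.6367,-2.2310)
Shoelace sum Σ(x_i·y_{i+1} − x_{i+1}·y_i):
  i=1: 2.3093·1.7748 − -2.6738·2.2966 = +10.2392 (running +10.2392)
  i=2: -2.6738·-1.8593 − -3.0312·1.7748 = +10.3509 (running +20.5901)
  i=3: -3.0312·-2.2310 − 3.6367·-1.8593 = +13.5244 (running +34.1145)
  i=4: 3.6367·2.2966 − 2.3093·-2.2310 = +13.5044 (running +47.6189)
Area = |Σ|/2 = |47.6189|/2 = 23.8095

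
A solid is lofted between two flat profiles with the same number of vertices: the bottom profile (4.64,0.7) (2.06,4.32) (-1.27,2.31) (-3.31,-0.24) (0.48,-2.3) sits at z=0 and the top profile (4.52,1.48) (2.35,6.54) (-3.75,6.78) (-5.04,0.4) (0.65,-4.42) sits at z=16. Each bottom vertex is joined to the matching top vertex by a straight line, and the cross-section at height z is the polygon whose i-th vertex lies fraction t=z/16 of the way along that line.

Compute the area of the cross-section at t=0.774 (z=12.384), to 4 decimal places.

Cross-section at t=0.774: each vertex is (1-t)·p0[i] + t·p1[i].
  v1: (1-0.774)·(4.64,0.7) + 0.774·(4.52,1.48) = (4.5471,1.3037)
  v2: (1-0.774)·(2.06,4.32) + 0.774·(2.35,6.54) = (2.2845,6.0383)
  v3: (1-0.774)·(-1.27,2.31) + 0.774·(-3.75,6.78) = (-3.1895,5.7698)
  v4: (1-0.774)·(-3.31,-0.24) + 0.774·(-5.04,0.4) = (-4.6490,0.2554)
  v5: (1-0.774)·(0.48,-2.3) + 0.774·(0.65,-4.42) = (0.6116,-3.9409)
Shoelace sum Σ(x_i·y_{i+1} − x_{i+1}·y_i):
  i=1: 4.5471·6.0383 − 2.2845·1.3037 = +24.4785 (running +24.4785)
  i=2: 2.2845·5.7698 − -3.1895·6.0383 = +32.4400 (running +56.9185)
  i=3: -3.1895·0.2554 − -4.6490·5.7698 = +26.0093 (running +82.9279)
  i=4: -4.6490·-3.9409 − 0.6116·0.2554 = +18.1651 (running +101.0929)
  i=5: 0.6116·1.3037 − 4.5471·-3.9409 = +18.7170 (running +119.8099)
Area = |Σ|/2 = |119.8099|/2 = 59.9050

Area at t=0.774: 59.9050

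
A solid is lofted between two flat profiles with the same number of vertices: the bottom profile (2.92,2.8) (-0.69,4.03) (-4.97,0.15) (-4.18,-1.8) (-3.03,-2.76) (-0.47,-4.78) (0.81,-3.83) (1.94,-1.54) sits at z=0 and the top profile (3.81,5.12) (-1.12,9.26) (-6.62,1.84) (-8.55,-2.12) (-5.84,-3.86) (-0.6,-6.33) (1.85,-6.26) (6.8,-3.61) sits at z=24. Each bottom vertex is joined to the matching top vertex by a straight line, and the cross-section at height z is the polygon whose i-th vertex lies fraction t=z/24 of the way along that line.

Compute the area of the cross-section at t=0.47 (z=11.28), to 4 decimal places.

Area at t=0.47: 82.5915

Cross-section at t=0.47: each vertex is (1-t)·p0[i] + t·p1[i].
  v1: (1-0.47)·(2.92,2.8) + 0.47·(3.81,5.12) = (3.3383,3.8904)
  v2: (1-0.47)·(-0.69,4.03) + 0.47·(-1.12,9.26) = (-0.8921,6.4881)
  v3: (1-0.47)·(-4.97,0.15) + 0.47·(-6.62,1.84) = (-5.7455,0.9443)
  v4: (1-0.47)·(-4.18,-1.8) + 0.47·(-8.55,-2.12) = (-6.2339,-1.9504)
  v5: (1-0.47)·(-3.03,-2.76) + 0.47·(-5.84,-3.86) = (-4.3507,-3.2770)
  v6: (1-0.47)·(-0.47,-4.78) + 0.47·(-0.6,-6.33) = (-0.5311,-5.5085)
  v7: (1-0.47)·(0.81,-3.83) + 0.47·(1.85,-6.26) = (1.2988,-4.9721)
  v8: (1-0.47)·(1.94,-1.54) + 0.47·(6.8,-3.61) = (4.2242,-2.5129)
Shoelace sum Σ(x_i·y_{i+1} − x_{i+1}·y_i):
  i=1: 3.3383·6.4881 − -0.8921·3.8904 = +25.1299 (running +25.1299)
  i=2: -0.8921·0.9443 − -5.7455·6.4881 = +36.4350 (running +61.5648)
  i=3: -5.7455·-1.9504 − -6.2339·0.9443 = +17.0927 (running +78.6575)
  i=4: -6.2339·-3.2770 − -4.3507·-1.9504 = +11.9429 (running +90.6004)
  i=5: -4.3507·-5.5085 − -0.5311·-3.2770 = +22.2254 (running +112.8258)
  i=6: -0.5311·-4.9721 − 1.2988·-5.5085 = +9.7951 (running +122.6209)
  i=7: 1.2988·-2.5129 − 4.2242·-4.9721 = +17.7394 (running +140.3603)
  i=8: 4.2242·3.8904 − 3.3383·-2.5129 = +24.8226 (running +165.1830)
Area = |Σ|/2 = |165.1830|/2 = 82.5915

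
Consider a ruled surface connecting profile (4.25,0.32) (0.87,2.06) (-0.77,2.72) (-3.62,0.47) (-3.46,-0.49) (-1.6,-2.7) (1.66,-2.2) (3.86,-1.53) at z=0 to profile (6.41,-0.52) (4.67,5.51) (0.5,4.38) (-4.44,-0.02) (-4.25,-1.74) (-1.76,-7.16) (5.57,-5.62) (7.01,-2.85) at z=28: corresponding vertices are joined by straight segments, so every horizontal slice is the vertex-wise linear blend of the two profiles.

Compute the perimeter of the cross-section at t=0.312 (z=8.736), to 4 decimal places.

Perimeter at t=0.312: 25.1960

Cross-section at t=0.312: each vertex is (1-t)·p0[i] + t·p1[i].
  v1: (1-0.312)·(4.25,0.32) + 0.312·(6.41,-0.52) = (4.9239,0.0579)
  v2: (1-0.312)·(0.87,2.06) + 0.312·(4.67,5.51) = (2.0556,3.1364)
  v3: (1-0.312)·(-0.77,2.72) + 0.312·(0.5,4.38) = (-0.3738,3.2379)
  v4: (1-0.312)·(-3.62,0.47) + 0.312·(-4.44,-0.02) = (-3.8758,0.3171)
  v5: (1-0.312)·(-3.46,-0.49) + 0.312·(-4.25,-1.74) = (-3.7065,-0.8800)
  v6: (1-0.312)·(-1.6,-2.7) + 0.312·(-1.76,-7.16) = (-1.6499,-4.0915)
  v7: (1-0.312)·(1.66,-2.2) + 0.312·(5.57,-5.62) = (2.8799,-3.2670)
  v8: (1-0.312)·(3.86,-1.53) + 0.312·(7.01,-2.85) = (4.8428,-1.9418)
Perimeter = Σ |v_{i+1} − v_i|:
  edge 1→2: √(-2.8683² + 3.0785²) = 4.2076 (running 4.2076)
  edge 2→3: √(-2.4294² + 0.1015²) = 2.4315 (running 6.6391)
  edge 3→4: √(-3.5021² + -2.9208²) = 4.5602 (running 11.1994)
  edge 4→5: √(0.1694² + -1.1971²) = 1.2090 (running 12.4084)
  edge 5→6: √(2.0566² + -3.2115²) = 3.8136 (running 16.2220)
  edge 6→7: √(4.5298² + 0.8245²) = 4.6043 (running 20.8262)
  edge 7→8: √(1.9629² + 1.3252²) = 2.3683 (running 23.1946)
  edge 8→1: √(0.0811² + 1.9998²) = 2.0014 (running 25.1960)
Perimeter = 25.1960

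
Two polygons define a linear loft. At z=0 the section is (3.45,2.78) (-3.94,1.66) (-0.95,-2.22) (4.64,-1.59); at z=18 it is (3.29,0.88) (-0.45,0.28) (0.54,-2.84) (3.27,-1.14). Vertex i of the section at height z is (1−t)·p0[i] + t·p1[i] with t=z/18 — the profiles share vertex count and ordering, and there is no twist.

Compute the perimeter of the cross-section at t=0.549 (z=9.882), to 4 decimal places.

Cross-section at t=0.549: each vertex is (1-t)·p0[i] + t·p1[i].
  v1: (1-0.549)·(3.45,2.78) + 0.549·(3.29,0.88) = (3.3622,1.7369)
  v2: (1-0.549)·(-3.94,1.66) + 0.549·(-0.45,0.28) = (-2.0240,0.9024)
  v3: (1-0.549)·(-0.95,-2.22) + 0.549·(0.54,-2.84) = (-0.1320,-2.5604)
  v4: (1-0.549)·(4.64,-1.59) + 0.549·(3.27,-1.14) = (3.8879,-1.3430)
Perimeter = Σ |v_{i+1} − v_i|:
  edge 1→2: √(-5.3862² + -0.8345²) = 5.4504 (running 5.4504)
  edge 2→3: √(1.8920² + -3.4628²) = 3.9459 (running 9.3963)
  edge 3→4: √(4.0199² + 1.2174²) = 4.2002 (running 13.5965)
  edge 4→1: √(-0.5257² + 3.0798²) = 3.1244 (running 16.7209)
Perimeter = 16.7209

Perimeter at t=0.549: 16.7209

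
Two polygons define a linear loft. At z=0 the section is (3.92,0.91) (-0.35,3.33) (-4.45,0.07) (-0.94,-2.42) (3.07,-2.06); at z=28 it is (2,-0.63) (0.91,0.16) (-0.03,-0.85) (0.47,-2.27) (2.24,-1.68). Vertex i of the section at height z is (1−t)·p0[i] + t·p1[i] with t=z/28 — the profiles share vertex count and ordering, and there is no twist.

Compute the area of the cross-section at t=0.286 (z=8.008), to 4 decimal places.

Cross-section at t=0.286: each vertex is (1-t)·p0[i] + t·p1[i].
  v1: (1-0.286)·(3.92,0.91) + 0.286·(2,-0.63) = (3.3709,0.4696)
  v2: (1-0.286)·(-0.35,3.33) + 0.286·(0.91,0.16) = (0.0104,2.4234)
  v3: (1-0.286)·(-4.45,0.07) + 0.286·(-0.03,-0.85) = (-3.1859,-0.1931)
  v4: (1-0.286)·(-0.94,-2.42) + 0.286·(0.47,-2.27) = (-0.5367,-2.3771)
  v5: (1-0.286)·(3.07,-2.06) + 0.286·(2.24,-1.68) = (2.8326,-1.9513)
Shoelace sum Σ(x_i·y_{i+1} − x_{i+1}·y_i):
  i=1: 3.3709·2.4234 − 0.0104·0.4696 = +8.1641 (running +8.1641)
  i=2: 0.0104·-0.1931 − -3.1859·2.4234 = +7.7186 (running +15.8827)
  i=3: -3.1859·-2.3771 − -0.5367·-0.1931 = +7.4695 (running +23.3522)
  i=4: -0.5367·-1.9513 − 2.8326·-2.3771 = +7.7808 (running +31.1329)
  i=5: 2.8326·0.4696 − 3.3709·-1.9513 = +7.9078 (running +39.0407)
Area = |Σ|/2 = |39.0407|/2 = 19.5203

Area at t=0.286: 19.5203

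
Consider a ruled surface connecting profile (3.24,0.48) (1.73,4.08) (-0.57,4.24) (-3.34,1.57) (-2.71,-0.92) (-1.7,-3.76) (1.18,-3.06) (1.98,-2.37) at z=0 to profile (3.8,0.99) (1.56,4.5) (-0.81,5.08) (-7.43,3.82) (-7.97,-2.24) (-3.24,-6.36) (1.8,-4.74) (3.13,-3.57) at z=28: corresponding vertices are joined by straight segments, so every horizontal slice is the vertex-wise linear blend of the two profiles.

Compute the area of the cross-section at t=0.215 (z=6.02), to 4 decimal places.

Area at t=0.215: 47.2572

Cross-section at t=0.215: each vertex is (1-t)·p0[i] + t·p1[i].
  v1: (1-0.215)·(3.24,0.48) + 0.215·(3.8,0.99) = (3.3604,0.5897)
  v2: (1-0.215)·(1.73,4.08) + 0.215·(1.56,4.5) = (1.6934,4.1703)
  v3: (1-0.215)·(-0.57,4.24) + 0.215·(-0.81,5.08) = (-0.6216,4.4206)
  v4: (1-0.215)·(-3.34,1.57) + 0.215·(-7.43,3.82) = (-4.2194,2.0537)
  v5: (1-0.215)·(-2.71,-0.92) + 0.215·(-7.97,-2.24) = (-3.8409,-1.2038)
  v6: (1-0.215)·(-1.7,-3.76) + 0.215·(-3.24,-6.36) = (-2.0311,-4.3190)
  v7: (1-0.215)·(1.18,-3.06) + 0.215·(1.8,-4.74) = (1.3133,-3.4212)
  v8: (1-0.215)·(1.98,-2.37) + 0.215·(3.13,-3.57) = (2.2272,-2.6280)
Shoelace sum Σ(x_i·y_{i+1} − x_{i+1}·y_i):
  i=1: 3.3604·4.1703 − 1.6934·0.5897 = +13.0153 (running +13.0153)
  i=2: 1.6934·4.4206 − -0.6216·4.1703 = +10.0783 (running +23.0937)
  i=3: -0.6216·2.0537 − -4.2194·4.4206 = +17.3754 (running +40.4691)
  i=4: -4.2194·-1.2038 − -3.8409·2.0537 = +12.9675 (running +53.4366)
  i=5: -3.8409·-4.3190 − -2.0311·-1.2038 = +14.1438 (running +67.5804)
  i=6: -2.0311·-3.4212 − 1.3133·-4.3190 = +12.6209 (running +80.2014)
  i=7: 1.3133·-2.6280 − 2.2272·-3.4212 = +4.1685 (running +84.3699)
  i=8: 2.2272·0.5897 − 3.3604·-2.6280 = +10.1444 (running +94.5143)
Area = |Σ|/2 = |94.5143|/2 = 47.2572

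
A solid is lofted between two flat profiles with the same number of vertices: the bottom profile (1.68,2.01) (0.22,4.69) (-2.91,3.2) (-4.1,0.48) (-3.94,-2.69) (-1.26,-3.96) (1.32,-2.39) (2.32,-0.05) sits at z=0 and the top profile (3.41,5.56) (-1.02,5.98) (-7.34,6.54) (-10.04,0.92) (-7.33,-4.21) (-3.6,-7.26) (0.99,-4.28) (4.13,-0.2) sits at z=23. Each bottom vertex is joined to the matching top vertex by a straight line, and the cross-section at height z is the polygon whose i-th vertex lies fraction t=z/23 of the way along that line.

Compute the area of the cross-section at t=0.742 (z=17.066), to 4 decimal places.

Area at t=0.742: 105.6980

Cross-section at t=0.742: each vertex is (1-t)·p0[i] + t·p1[i].
  v1: (1-0.742)·(1.68,2.01) + 0.742·(3.41,5.56) = (2.9637,4.6441)
  v2: (1-0.742)·(0.22,4.69) + 0.742·(-1.02,5.98) = (-0.7001,5.6472)
  v3: (1-0.742)·(-2.91,3.2) + 0.742·(-7.34,6.54) = (-6.1971,5.6783)
  v4: (1-0.742)·(-4.1,0.48) + 0.742·(-10.04,0.92) = (-8.5075,0.8065)
  v5: (1-0.742)·(-3.94,-2.69) + 0.742·(-7.33,-4.21) = (-6.4554,-3.8178)
  v6: (1-0.742)·(-1.26,-3.96) + 0.742·(-3.6,-7.26) = (-2.9963,-6.4086)
  v7: (1-0.742)·(1.32,-2.39) + 0.742·(0.99,-4.28) = (1.0751,-3.7924)
  v8: (1-0.742)·(2.32,-0.05) + 0.742·(4.13,-0.2) = (3.6630,-0.1613)
Shoelace sum Σ(x_i·y_{i+1} − x_{i+1}·y_i):
  i=1: 2.9637·5.6472 − -0.7001·4.6441 = +19.9876 (running +19.9876)
  i=2: -0.7001·5.6783 − -6.1971·5.6472 = +31.0207 (running +51.0082)
  i=3: -6.1971·0.8065 − -8.5075·5.6783 = +43.3100 (running +94.3183)
  i=4: -8.5075·-3.8178 − -6.4554·0.8065 = +37.6863 (running +132.0046)
  i=5: -6.4554·-6.4086 − -2.9963·-3.8178 = +29.9306 (running +161.9352)
  i=6: -2.9963·-3.7924 − 1.0751·-6.4086 = +18.2532 (running +180.1884)
  i=7: 1.0751·-0.1613 − 3.6630·-3.7924 = +13.7181 (running +193.9066)
  i=8: 3.6630·4.6441 − 2.9637·-0.1613 = +17.4895 (running +211.3960)
Area = |Σ|/2 = |211.3960|/2 = 105.6980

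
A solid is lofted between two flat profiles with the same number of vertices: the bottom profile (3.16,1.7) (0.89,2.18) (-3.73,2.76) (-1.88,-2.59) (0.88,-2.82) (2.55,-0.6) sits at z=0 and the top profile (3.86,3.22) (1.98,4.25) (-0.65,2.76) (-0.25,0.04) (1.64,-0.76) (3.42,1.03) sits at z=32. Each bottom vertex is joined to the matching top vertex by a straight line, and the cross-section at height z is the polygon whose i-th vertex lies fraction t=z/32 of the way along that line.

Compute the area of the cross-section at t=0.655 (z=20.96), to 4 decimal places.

Area at t=0.655: 18.5104

Cross-section at t=0.655: each vertex is (1-t)·p0[i] + t·p1[i].
  v1: (1-0.655)·(3.16,1.7) + 0.655·(3.86,3.22) = (3.6185,2.6956)
  v2: (1-0.655)·(0.89,2.18) + 0.655·(1.98,4.25) = (1.6039,3.5358)
  v3: (1-0.655)·(-3.73,2.76) + 0.655·(-0.65,2.76) = (-1.7126,2.7600)
  v4: (1-0.655)·(-1.88,-2.59) + 0.655·(-0.25,0.04) = (-0.8123,-0.8673)
  v5: (1-0.655)·(0.88,-2.82) + 0.655·(1.64,-0.76) = (1.3778,-1.4707)
  v6: (1-0.655)·(2.55,-0.6) + 0.655·(3.42,1.03) = (3.1199,0.4677)
Shoelace sum Σ(x_i·y_{i+1} − x_{i+1}·y_i):
  i=1: 3.6185·3.5358 − 1.6039·2.6956 = +8.4709 (running +8.4709)
  i=2: 1.6039·2.7600 − -1.7126·3.5358 = +10.4824 (running +18.9533)
  i=3: -1.7126·-0.8673 − -0.8123·2.7600 = +3.7275 (running +22.6808)
  i=4: -0.8123·-1.4707 − 1.3778·-0.8673 = +2.3898 (running +25.0705)
  i=5: 1.3778·0.4677 − 3.1199·-1.4707 = +5.2327 (running +30.3032)
  i=6: 3.1199·2.6956 − 3.6185·0.4677 = +6.7177 (running +37.0209)
Area = |Σ|/2 = |37.0209|/2 = 18.5104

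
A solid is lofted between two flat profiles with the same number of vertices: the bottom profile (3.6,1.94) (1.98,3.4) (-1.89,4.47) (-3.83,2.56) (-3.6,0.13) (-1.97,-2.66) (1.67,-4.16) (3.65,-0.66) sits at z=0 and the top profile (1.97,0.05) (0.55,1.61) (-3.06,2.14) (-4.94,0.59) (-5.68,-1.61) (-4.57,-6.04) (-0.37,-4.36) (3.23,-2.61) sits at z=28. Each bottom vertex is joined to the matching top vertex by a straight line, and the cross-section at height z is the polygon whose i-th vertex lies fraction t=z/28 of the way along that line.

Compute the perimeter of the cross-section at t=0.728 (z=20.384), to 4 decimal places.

Perimeter at t=0.728: 25.6660

Cross-section at t=0.728: each vertex is (1-t)·p0[i] + t·p1[i].
  v1: (1-0.728)·(3.6,1.94) + 0.728·(1.97,0.05) = (2.4134,0.5641)
  v2: (1-0.728)·(1.98,3.4) + 0.728·(0.55,1.61) = (0.9390,2.0969)
  v3: (1-0.728)·(-1.89,4.47) + 0.728·(-3.06,2.14) = (-2.7418,2.7738)
  v4: (1-0.728)·(-3.83,2.56) + 0.728·(-4.94,0.59) = (-4.6381,1.1258)
  v5: (1-0.728)·(-3.6,0.13) + 0.728·(-5.68,-1.61) = (-5.1142,-1.1367)
  v6: (1-0.728)·(-1.97,-2.66) + 0.728·(-4.57,-6.04) = (-3.8628,-5.1206)
  v7: (1-0.728)·(1.67,-4.16) + 0.728·(-0.37,-4.36) = (0.1849,-4.3056)
  v8: (1-0.728)·(3.65,-0.66) + 0.728·(3.23,-2.61) = (3.3442,-2.0796)
Perimeter = Σ |v_{i+1} − v_i|:
  edge 1→2: √(-1.4744² + 1.5328²) = 2.1268 (running 2.1268)
  edge 2→3: √(-3.6807² + 0.6769²) = 3.7424 (running 5.8693)
  edge 3→4: √(-1.8963² + -1.6479²) = 2.5123 (running 8.3816)
  edge 4→5: √(-0.4762² + -2.2626²) = 2.3121 (running 10.6937)
  edge 5→6: √(1.2514² + -3.9839²) = 4.1758 (running 14.8695)
  edge 6→7: √(4.0477² + 0.8150²) = 4.1289 (running 18.9985)
  edge 7→8: √(3.1594² + 2.2260²) = 3.8648 (running 22.8632)
  edge 8→1: √(-0.9309² + 2.6437²) = 2.8028 (running 25.6660)
Perimeter = 25.6660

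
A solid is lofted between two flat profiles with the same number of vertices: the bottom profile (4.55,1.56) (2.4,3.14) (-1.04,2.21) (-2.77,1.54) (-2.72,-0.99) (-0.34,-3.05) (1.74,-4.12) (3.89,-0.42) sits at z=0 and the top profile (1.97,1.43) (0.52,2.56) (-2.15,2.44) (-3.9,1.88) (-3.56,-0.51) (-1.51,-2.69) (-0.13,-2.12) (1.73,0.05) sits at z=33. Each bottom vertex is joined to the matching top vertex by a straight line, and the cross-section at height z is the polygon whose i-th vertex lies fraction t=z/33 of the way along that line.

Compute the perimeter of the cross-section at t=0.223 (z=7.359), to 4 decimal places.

Perimeter at t=0.223: 21.2318

Cross-section at t=0.223: each vertex is (1-t)·p0[i] + t·p1[i].
  v1: (1-0.223)·(4.55,1.56) + 0.223·(1.97,1.43) = (3.9747,1.5310)
  v2: (1-0.223)·(2.4,3.14) + 0.223·(0.52,2.56) = (1.9808,3.0107)
  v3: (1-0.223)·(-1.04,2.21) + 0.223·(-2.15,2.44) = (-1.2875,2.2613)
  v4: (1-0.223)·(-2.77,1.54) + 0.223·(-3.9,1.88) = (-3.0220,1.6158)
  v5: (1-0.223)·(-2.72,-0.99) + 0.223·(-3.56,-0.51) = (-2.9073,-0.8830)
  v6: (1-0.223)·(-0.34,-3.05) + 0.223·(-1.51,-2.69) = (-0.6009,-2.9697)
  v7: (1-0.223)·(1.74,-4.12) + 0.223·(-0.13,-2.12) = (1.3230,-3.6740)
  v8: (1-0.223)·(3.89,-0.42) + 0.223·(1.73,0.05) = (3.4083,-0.3152)
Perimeter = Σ |v_{i+1} − v_i|:
  edge 1→2: √(-1.9939² + 1.4797²) = 2.4829 (running 2.4829)
  edge 2→3: √(-3.2683² + -0.7494²) = 3.3531 (running 5.8360)
  edge 3→4: √(-1.7345² + -0.6455²) = 1.8507 (running 7.6867)
  edge 4→5: √(0.1147² + -2.4988²) = 2.5014 (running 10.1881)
  edge 5→6: √(2.3064² + -2.0868²) = 3.1103 (running 13.2984)
  edge 6→7: √(1.9239² + -0.7043²) = 2.0488 (running 15.3472)
  edge 7→8: √(2.0853² + 3.3588²) = 3.9535 (running 19.3007)
  edge 8→1: √(0.5663² + 1.8462²) = 1.9311 (running 21.2318)
Perimeter = 21.2318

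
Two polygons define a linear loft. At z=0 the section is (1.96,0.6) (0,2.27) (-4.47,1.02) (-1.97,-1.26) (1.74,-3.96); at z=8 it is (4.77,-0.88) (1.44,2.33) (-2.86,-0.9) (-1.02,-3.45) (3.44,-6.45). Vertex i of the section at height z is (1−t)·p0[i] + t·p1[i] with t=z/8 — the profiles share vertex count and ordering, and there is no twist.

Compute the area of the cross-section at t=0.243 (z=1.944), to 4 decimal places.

Cross-section at t=0.243: each vertex is (1-t)·p0[i] + t·p1[i].
  v1: (1-0.243)·(1.96,0.6) + 0.243·(4.77,-0.88) = (2.6428,0.2404)
  v2: (1-0.243)·(0,2.27) + 0.243·(1.44,2.33) = (0.3499,2.2846)
  v3: (1-0.243)·(-4.47,1.02) + 0.243·(-2.86,-0.9) = (-4.0788,0.5534)
  v4: (1-0.243)·(-1.97,-1.26) + 0.243·(-1.02,-3.45) = (-1.7391,-1.7922)
  v5: (1-0.243)·(1.74,-3.96) + 0.243·(3.44,-6.45) = (2.1531,-4.5651)
Shoelace sum Σ(x_i·y_{i+1} − x_{i+1}·y_i):
  i=1: 2.6428·2.2846 − 0.3499·0.2404 = +5.9536 (running +5.9536)
  i=2: 0.3499·0.5534 − -4.0788·2.2846 = +9.5119 (running +15.4656)
  i=3: -4.0788·-1.7922 − -1.7391·0.5534 = +8.2724 (running +23.7380)
  i=4: -1.7391·-4.5651 − 2.1531·-1.7922 = +11.7981 (running +35.5360)
  i=5: 2.1531·0.2404 − 2.6428·-4.5651 = +12.5822 (running +48.1182)
Area = |Σ|/2 = |48.1182|/2 = 24.0591

Area at t=0.243: 24.0591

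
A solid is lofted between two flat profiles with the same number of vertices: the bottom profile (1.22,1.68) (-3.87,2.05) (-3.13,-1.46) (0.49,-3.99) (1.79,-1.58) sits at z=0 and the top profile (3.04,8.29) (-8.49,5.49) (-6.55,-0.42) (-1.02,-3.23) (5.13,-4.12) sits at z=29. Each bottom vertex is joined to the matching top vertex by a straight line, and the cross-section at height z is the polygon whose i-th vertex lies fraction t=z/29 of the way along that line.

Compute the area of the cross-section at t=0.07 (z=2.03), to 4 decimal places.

Cross-section at t=0.07: each vertex is (1-t)·p0[i] + t·p1[i].
  v1: (1-0.07)·(1.22,1.68) + 0.07·(3.04,8.29) = (1.3474,2.1427)
  v2: (1-0.07)·(-3.87,2.05) + 0.07·(-8.49,5.49) = (-4.1934,2.2908)
  v3: (1-0.07)·(-3.13,-1.46) + 0.07·(-6.55,-0.42) = (-3.3694,-1.3872)
  v4: (1-0.07)·(0.49,-3.99) + 0.07·(-1.02,-3.23) = (0.3843,-3.9368)
  v5: (1-0.07)·(1.79,-1.58) + 0.07·(5.13,-4.12) = (2.0238,-1.7578)
Shoelace sum Σ(x_i·y_{i+1} − x_{i+1}·y_i):
  i=1: 1.3474·2.2908 − -4.1934·2.1427 = +12.0718 (running +12.0718)
  i=2: -4.1934·-1.3872 − -3.3694·2.2908 = +13.5357 (running +25.6075)
  i=3: -3.3694·-3.9368 − 0.3843·-1.3872 = +13.7978 (running +39.4053)
  i=4: 0.3843·-1.7578 − 2.0238·-3.9368 = +7.2918 (running +46.6971)
  i=5: 2.0238·2.1427 − 1.3474·-1.7578 = +6.7049 (running +53.4019)
Area = |Σ|/2 = |53.4019|/2 = 26.7010

Area at t=0.07: 26.7010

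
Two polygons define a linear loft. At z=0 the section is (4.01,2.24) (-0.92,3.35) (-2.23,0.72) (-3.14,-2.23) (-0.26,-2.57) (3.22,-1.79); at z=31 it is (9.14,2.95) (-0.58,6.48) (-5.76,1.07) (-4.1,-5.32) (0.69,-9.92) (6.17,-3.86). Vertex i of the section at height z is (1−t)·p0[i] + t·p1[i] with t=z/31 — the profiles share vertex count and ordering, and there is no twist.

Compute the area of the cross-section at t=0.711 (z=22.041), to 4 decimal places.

Cross-section at t=0.711: each vertex is (1-t)·p0[i] + t·p1[i].
  v1: (1-0.711)·(4.01,2.24) + 0.711·(9.14,2.95) = (7.6574,2.7448)
  v2: (1-0.711)·(-0.92,3.35) + 0.711·(-0.58,6.48) = (-0.6783,5.5754)
  v3: (1-0.711)·(-2.23,0.72) + 0.711·(-5.76,1.07) = (-4.7398,0.9689)
  v4: (1-0.711)·(-3.14,-2.23) + 0.711·(-4.1,-5.32) = (-3.8226,-4.4270)
  v5: (1-0.711)·(-0.26,-2.57) + 0.711·(0.69,-9.92) = (0.4154,-7.7958)
  v6: (1-0.711)·(3.22,-1.79) + 0.711·(6.17,-3.86) = (5.3175,-3.2618)
Shoelace sum Σ(x_i·y_{i+1} − x_{i+1}·y_i):
  i=1: 7.6574·5.5754 − -0.6783·2.7448 = +44.5552 (running +44.5552)
  i=2: -0.6783·0.9689 − -4.7398·5.5754 = +25.7695 (running +70.3246)
  i=3: -4.7398·-4.4270 − -3.8226·0.9689 = +24.6867 (running +95.0113)
  i=4: -3.8226·-7.7958 − 0.4154·-4.4270 = +31.6393 (running +126.6506)
  i=5: 0.4154·-3.2618 − 5.3175·-7.7958 = +40.0989 (running +166.7495)
  i=6: 5.3175·2.7448 − 7.6574·-3.2618 = +39.5722 (running +206.3217)
Area = |Σ|/2 = |206.3217|/2 = 103.1608

Area at t=0.711: 103.1608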